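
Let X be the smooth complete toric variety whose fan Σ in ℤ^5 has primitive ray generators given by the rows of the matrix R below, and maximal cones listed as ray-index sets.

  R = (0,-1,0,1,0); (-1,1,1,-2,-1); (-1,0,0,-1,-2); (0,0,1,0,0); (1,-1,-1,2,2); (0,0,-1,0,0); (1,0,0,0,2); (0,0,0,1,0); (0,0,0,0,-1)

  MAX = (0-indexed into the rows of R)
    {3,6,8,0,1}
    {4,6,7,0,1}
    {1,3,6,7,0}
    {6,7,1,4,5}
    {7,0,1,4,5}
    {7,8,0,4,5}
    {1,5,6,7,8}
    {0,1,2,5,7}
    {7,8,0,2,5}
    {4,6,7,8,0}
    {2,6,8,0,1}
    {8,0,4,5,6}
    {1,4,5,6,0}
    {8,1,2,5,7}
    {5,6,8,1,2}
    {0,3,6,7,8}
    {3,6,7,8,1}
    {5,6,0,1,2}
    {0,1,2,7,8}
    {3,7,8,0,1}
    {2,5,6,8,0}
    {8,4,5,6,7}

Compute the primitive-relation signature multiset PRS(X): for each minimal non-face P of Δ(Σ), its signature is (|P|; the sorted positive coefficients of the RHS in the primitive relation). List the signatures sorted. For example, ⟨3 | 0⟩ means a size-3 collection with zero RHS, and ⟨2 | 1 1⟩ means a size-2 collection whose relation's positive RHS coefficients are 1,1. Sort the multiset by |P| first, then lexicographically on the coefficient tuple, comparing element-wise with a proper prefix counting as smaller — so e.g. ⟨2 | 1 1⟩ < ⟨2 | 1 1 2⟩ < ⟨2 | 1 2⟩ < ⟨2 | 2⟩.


Δ(Σ) — 9 vertices, 9 min non-faces:

  P={3,5}:  v_{3} + v_{5} = 0 — sig = ⟨2 | 0⟩
  P={2,4}:  v_{2} + v_{4} = v_{0} + v_{5} — sig = ⟨2 | 1 1⟩
  P={2,3}:  v_{2} + v_{3} = v_{0} + v_{1} + v_{8} — sig = ⟨2 | 1 1 1⟩
  P={3,4}:  v_{3} + v_{4} = v_{0} + v_{6} + v_{7} — sig = ⟨2 | 1 1 1⟩
  P={1,4,8}:  v_{1} + v_{4} + v_{8} = 0 — sig = ⟨3 | 0⟩
  P={2,6,7}:  v_{2} + v_{6} + v_{7} = 0 — sig = ⟨3 | 0⟩
  P={0,1,5,8}:  v_{0} + v_{1} + v_{5} + v_{8} = v_{2} — sig = ⟨4 | 1⟩
  P={0,5,6,7}:  v_{0} + v_{5} + v_{6} + v_{7} = v_{4} — sig = ⟨4 | 1⟩
  P={0,1,6,7,8}:  v_{0} + v_{1} + v_{6} + v_{7} + v_{8} = v_{3} — sig = ⟨5 | 1⟩

Signatures (|P|; sorted positive RHS coefficients), sorted:
[⟨2 | 0⟩, ⟨2 | 1 1⟩, ⟨2 | 1 1 1⟩, ⟨2 | 1 1 1⟩, ⟨3 | 0⟩, ⟨3 | 0⟩, ⟨4 | 1⟩, ⟨4 | 1⟩, ⟨5 | 1⟩]


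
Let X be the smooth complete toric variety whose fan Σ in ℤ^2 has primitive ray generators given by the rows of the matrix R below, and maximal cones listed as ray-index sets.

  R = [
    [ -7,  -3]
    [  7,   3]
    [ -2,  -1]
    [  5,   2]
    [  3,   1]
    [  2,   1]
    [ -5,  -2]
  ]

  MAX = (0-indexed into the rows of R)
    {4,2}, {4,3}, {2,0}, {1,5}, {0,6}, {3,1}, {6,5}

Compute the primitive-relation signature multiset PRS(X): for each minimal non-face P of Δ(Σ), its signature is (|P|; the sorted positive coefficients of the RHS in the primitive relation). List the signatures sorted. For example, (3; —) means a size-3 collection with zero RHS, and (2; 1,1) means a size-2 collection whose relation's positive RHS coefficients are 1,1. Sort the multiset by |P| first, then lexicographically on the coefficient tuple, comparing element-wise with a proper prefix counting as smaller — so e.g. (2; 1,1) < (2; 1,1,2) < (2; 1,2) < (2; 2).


14 collections generate NE(X_Σ); each relation:

  P={0,1}:  v_{0} + v_{1} = 0  →  sig = (2; —)
  P={2,5}:  v_{2} + v_{5} = 0  →  sig = (2; —)
  P={3,6}:  v_{3} + v_{6} = 0  →  sig = (2; —)
  P={0,3}:  v_{0} + v_{3} = v_{2}  →  sig = (2; 1)
  P={0,5}:  v_{0} + v_{5} = v_{6}  →  sig = (2; 1)
  P={1,2}:  v_{1} + v_{2} = v_{3}  →  sig = (2; 1)
  P={1,6}:  v_{1} + v_{6} = v_{5}  →  sig = (2; 1)
  P={2,3}:  v_{2} + v_{3} = v_{4}  →  sig = (2; 1)
  P={2,6}:  v_{2} + v_{6} = v_{0}  →  sig = (2; 1)
  P={3,5}:  v_{3} + v_{5} = v_{1}  →  sig = (2; 1)
  P={4,5}:  v_{4} + v_{5} = v_{3}  →  sig = (2; 1)
  P={4,6}:  v_{4} + v_{6} = v_{2}  →  sig = (2; 1)
  P={0,4}:  v_{0} + v_{4} = 2·v_{2}  →  sig = (2; 2)
  P={1,4}:  v_{1} + v_{4} = 2·v_{3}  →  sig = (2; 2)

Signatures (|P|; sorted positive RHS coefficients), sorted:
    |P|=2: 14 collections, coeffs (), (), (), (1), (1), (1), (1), (1), (1), (1), (1), (1), (2), (2)


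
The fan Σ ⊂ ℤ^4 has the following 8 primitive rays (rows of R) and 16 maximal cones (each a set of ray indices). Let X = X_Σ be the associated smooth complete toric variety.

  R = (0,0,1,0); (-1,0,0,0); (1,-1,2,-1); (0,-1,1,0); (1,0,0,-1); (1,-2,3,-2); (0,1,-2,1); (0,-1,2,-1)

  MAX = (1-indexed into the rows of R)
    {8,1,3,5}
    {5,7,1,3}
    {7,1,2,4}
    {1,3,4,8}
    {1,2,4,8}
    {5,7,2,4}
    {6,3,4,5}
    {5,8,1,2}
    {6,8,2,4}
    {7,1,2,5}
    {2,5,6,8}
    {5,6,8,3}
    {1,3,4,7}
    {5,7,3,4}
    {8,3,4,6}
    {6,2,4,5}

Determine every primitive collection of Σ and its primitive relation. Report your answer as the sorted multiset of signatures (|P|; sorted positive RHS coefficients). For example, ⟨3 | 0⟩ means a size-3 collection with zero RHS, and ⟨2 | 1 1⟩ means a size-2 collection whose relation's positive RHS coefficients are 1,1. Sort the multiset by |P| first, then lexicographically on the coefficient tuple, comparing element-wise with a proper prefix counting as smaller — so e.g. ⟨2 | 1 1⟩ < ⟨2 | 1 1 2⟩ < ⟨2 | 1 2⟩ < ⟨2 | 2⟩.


Minimal non-faces — 6 found among 8 rays, 16 max cones:

  P = {7,8}:  v_{7} + v_{8} = 0  →  sig = ⟨2 | 0⟩
  P = {2,3}:  v_{2} + v_{3} = v_{8}  →  sig = ⟨2 | 1⟩
  P = {1,6}:  v_{1} + v_{6} = v_{3} + v_{8}  →  sig = ⟨2 | 1 1⟩
  P = {6,7}:  v_{6} + v_{7} = v_{4} + v_{5}  →  sig = ⟨2 | 1 1⟩
  P = {1,4,5}:  v_{1} + v_{4} + v_{5} = v_{3}  →  sig = ⟨3 | 1⟩
  P = {4,5,8}:  v_{4} + v_{5} + v_{8} = v_{6}  →  sig = ⟨3 | 1⟩

so the primitive-relation signature multiset is
    ⟨2 | 0⟩
    ⟨2 | 1⟩
    ⟨2 | 1 1⟩
    ⟨2 | 1 1⟩
    ⟨3 | 1⟩
    ⟨3 | 1⟩


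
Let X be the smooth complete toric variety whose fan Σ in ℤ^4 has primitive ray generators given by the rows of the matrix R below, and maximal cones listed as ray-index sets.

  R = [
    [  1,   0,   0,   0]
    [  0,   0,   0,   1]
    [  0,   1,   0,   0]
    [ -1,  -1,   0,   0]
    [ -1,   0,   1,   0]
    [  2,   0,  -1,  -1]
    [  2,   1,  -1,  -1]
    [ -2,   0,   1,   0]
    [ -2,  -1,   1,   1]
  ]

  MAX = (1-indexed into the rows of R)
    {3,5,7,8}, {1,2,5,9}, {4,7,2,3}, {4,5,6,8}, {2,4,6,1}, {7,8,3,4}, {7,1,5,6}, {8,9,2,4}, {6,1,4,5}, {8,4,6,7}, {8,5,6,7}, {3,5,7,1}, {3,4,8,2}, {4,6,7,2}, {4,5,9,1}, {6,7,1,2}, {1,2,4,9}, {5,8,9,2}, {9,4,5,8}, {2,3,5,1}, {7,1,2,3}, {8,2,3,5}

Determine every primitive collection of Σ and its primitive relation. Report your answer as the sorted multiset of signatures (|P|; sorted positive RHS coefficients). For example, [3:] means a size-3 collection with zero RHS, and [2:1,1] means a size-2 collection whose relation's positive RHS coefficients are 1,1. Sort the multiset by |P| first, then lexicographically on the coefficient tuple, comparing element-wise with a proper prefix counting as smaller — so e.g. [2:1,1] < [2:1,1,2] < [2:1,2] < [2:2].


Minimal non-faces — 14 found among 9 rays, 22 max cones:

  P={7,9}:  v_{7} + v_{9} = 0 ; sig = [2:]
  P={1,8}:  v_{1} + v_{8} = v_{5} ; sig = [2:1]
  P={3,6}:  v_{3} + v_{6} = v_{7} ; sig = [2:1]
  P={3,9}:  v_{3} + v_{9} = v_{2} + v_{8} ; sig = [2:1,1]
  P={6,9}:  v_{6} + v_{9} = v_{1} + v_{4} ; sig = [2:1,1]
  P={1,3,4}:  v_{1} + v_{3} + v_{4} = 0 ; sig = [3:]
  P={2,6,8}:  v_{2} + v_{6} + v_{8} = 0 ; sig = [3:]
  P={1,4,7}:  v_{1} + v_{4} + v_{7} = v_{6} ; sig = [3:1]
  P={2,4,5}:  v_{2} + v_{4} + v_{5} = v_{9} ; sig = [3:1]
  P={2,5,6}:  v_{2} + v_{5} + v_{6} = v_{1} ; sig = [3:1]
  P={2,7,8}:  v_{2} + v_{7} + v_{8} = v_{3} ; sig = [3:1]
  P={3,4,5}:  v_{3} + v_{4} + v_{5} = v_{8} ; sig = [3:1]
  P={2,5,7}:  v_{2} + v_{5} + v_{7} = v_{1} + v_{3} ; sig = [3:1,1]
  P={4,5,7}:  v_{4} + v_{5} + v_{7} = v_{6} + v_{8} ; sig = [3:1,1]

Sorted signature multiset PRS(X):
{ [2:],  [2:1] ×2,  [2:1,1] ×2,  [3:] ×2,  [3:1] ×5,  [3:1,1] ×2 }


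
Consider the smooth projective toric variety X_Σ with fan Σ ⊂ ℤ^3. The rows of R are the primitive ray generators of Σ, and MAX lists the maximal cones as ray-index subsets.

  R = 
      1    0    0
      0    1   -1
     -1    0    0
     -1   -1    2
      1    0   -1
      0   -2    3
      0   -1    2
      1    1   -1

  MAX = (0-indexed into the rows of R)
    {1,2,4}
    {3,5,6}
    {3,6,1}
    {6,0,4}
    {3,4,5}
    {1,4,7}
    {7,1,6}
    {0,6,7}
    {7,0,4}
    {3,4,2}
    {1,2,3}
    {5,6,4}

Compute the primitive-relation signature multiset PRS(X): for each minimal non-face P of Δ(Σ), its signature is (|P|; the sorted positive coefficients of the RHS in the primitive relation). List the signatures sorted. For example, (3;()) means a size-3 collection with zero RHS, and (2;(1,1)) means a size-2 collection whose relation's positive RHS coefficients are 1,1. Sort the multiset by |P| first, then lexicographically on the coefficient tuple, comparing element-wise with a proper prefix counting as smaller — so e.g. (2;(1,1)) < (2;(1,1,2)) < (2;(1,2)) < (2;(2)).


14 minimal non-faces of Δ(Σ) (on 8 rays):

  P={0,2}:  v_{0} + v_{2} = 0 — sig = (2;())
  P={0,1}:  v_{0} + v_{1} = v_{7} — sig = (2;(1))
  P={0,3}:  v_{0} + v_{3} = v_{6} — sig = (2;(1))
  P={1,5}:  v_{1} + v_{5} = v_{6} — sig = (2;(1))
  P={2,6}:  v_{2} + v_{6} = v_{3} — sig = (2;(1))
  P={2,7}:  v_{2} + v_{7} = v_{1} — sig = (2;(1))
  P={3,7}:  v_{3} + v_{7} = v_{1} + v_{6} — sig = (2;(1,1))
  P={5,7}:  v_{5} + v_{7} = v_{0} + v_{6} — sig = (2;(1,1))
  P={0,5}:  v_{0} + v_{5} = v_{4} + 2·v_{6} — sig = (2;(1,2))
  P={2,5}:  v_{2} + v_{5} = 2·v_{3} + v_{4} — sig = (2;(1,2))
  P={1,3,4}:  v_{1} + v_{3} + v_{4} = 0 — sig = (3;())
  P={1,4,6}:  v_{1} + v_{4} + v_{6} = v_{0} — sig = (3;(1))
  P={3,4,6}:  v_{3} + v_{4} + v_{6} = v_{5} — sig = (3;(1))
  P={4,6,7}:  v_{4} + v_{6} + v_{7} = 2·v_{0} — sig = (3;(2))

Signatures (|P|; sorted positive RHS coefficients), sorted:
    |P|=2: 10 collections, coeffs (), (1), (1), (1), (1), (1), (1,1), (1,1), (1,2), (1,2)
    |P|=3: 4 collections, coeffs (), (1), (1), (2)


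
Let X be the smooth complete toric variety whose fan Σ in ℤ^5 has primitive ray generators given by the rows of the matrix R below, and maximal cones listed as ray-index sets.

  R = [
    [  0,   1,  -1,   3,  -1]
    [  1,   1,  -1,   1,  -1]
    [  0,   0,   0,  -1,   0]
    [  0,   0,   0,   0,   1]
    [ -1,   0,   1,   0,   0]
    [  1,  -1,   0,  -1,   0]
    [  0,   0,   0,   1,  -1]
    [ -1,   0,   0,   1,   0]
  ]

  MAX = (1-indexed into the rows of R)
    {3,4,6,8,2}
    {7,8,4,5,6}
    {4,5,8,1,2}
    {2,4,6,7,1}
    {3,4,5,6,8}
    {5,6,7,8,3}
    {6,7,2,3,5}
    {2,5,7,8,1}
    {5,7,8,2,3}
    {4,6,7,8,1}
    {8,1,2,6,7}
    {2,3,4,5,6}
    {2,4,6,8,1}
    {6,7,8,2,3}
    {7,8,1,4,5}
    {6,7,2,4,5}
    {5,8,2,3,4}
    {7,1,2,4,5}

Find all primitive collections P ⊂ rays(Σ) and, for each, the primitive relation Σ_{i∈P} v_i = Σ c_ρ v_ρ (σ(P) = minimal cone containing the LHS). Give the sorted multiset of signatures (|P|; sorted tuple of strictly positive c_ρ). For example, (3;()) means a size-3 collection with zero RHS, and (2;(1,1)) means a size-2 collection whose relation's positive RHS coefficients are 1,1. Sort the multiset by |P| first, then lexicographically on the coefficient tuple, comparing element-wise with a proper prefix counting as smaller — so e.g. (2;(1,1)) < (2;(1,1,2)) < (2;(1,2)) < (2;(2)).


Primitive collections (5):

  {1,3}:  v_{1} + v_{3} = v_{2} + v_{8}  →  sig = (2;(1,1))
  {3,4,7}:  v_{3} + v_{4} + v_{7} = 0  →  sig = (3;())
  {1,5,6}:  v_{1} + v_{5} + v_{6} = v_{4} + 2·v_{7}  →  sig = (3;(1,2))
  {2,4,7,8}:  v_{2} + v_{4} + v_{7} + v_{8} = v_{1}  →  sig = (4;(1))
  {2,5,6,8}:  v_{2} + v_{5} + v_{6} + v_{8} = v_{7}  →  sig = (4;(1))

Hence PRS(X_Σ) =
[(2;(1,1)), (3;()), (3;(1,2)), (4;(1)), (4;(1))]


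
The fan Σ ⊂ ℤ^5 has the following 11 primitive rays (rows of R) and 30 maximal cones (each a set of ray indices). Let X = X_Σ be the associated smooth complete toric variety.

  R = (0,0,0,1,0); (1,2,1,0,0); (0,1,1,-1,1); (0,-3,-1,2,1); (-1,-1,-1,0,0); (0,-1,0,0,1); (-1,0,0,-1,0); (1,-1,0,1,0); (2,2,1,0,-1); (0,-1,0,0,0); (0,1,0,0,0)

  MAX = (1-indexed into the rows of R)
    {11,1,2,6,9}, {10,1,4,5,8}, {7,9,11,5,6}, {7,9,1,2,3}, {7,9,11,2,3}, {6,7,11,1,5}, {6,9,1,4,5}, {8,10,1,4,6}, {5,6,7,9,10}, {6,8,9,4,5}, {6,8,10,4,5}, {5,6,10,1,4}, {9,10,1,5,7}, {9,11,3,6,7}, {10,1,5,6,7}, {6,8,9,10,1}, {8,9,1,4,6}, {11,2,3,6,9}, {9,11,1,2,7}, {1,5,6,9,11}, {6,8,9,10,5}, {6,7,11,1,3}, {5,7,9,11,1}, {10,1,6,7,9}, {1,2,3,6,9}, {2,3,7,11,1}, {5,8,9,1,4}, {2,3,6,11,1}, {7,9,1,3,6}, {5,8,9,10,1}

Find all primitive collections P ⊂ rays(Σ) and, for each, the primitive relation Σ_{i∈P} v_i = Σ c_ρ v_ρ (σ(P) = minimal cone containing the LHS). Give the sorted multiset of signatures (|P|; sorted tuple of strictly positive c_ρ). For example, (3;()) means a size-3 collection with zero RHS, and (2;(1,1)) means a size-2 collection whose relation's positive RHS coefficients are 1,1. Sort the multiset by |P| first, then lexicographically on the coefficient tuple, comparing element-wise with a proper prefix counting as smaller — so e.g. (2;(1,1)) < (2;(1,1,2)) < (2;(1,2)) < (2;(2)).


The 20 primitive collections of Σ (r=11, n=5):

  • {10,11}:  v_{10} + v_{11} = 0 ; sig = (2;())
  • {2,5}:  v_{2} + v_{5} = v_{11} ; sig = (2;(1))
  • {7,8}:  v_{7} + v_{8} = v_{10} ; sig = (2;(1))
  • {2,8}:  v_{2} + v_{8} = v_{1} + v_{6} + v_{9} ; sig = (2;(1,1,1))
  • {3,5}:  v_{3} + v_{5} = v_{6} + v_{7} + v_{11} ; sig = (2;(1,1,1))
  • {2,10}:  v_{2} + v_{10} = v_{1} + v_{6} + v_{7} + v_{9} ; sig = (2;(1,1,1,1))
  • {4,7}:  v_{4} + v_{7} = v_{1} + v_{5} + v_{6} + v_{10} ; sig = (2;(1,1,1,1))
  • {8,11}:  v_{8} + v_{11} = v_{1} + v_{5} + v_{6} + v_{9} ; sig = (2;(1,1,1,1))
  • {3,8}:  v_{3} + v_{8} = v_{1} + 2·v_{6} + v_{7} + v_{9} ; sig = (2;(1,1,1,2))
  • {2,4}:  v_{2} + v_{4} = 2·v_{1} + v_{5} + 2·v_{6} + v_{9} ; sig = (2;(1,1,2,2))
  • {3,10}:  v_{3} + v_{10} = v_{1} + 2·v_{6} + 2·v_{7} + v_{9} ; sig = (2;(1,1,2,2))
  • {3,4}:  v_{3} + v_{4} = v_{1} + 2·v_{6} ; sig = (2;(1,2))
  • {4,11}:  v_{4} + v_{11} = 2·v_{1} + 2·v_{5} + 2·v_{6} + v_{9} ; sig = (2;(1,2,2,2))
  • {2,6,7}:  v_{2} + v_{6} + v_{7} = v_{3} ; sig = (3;(1))
  • {4,9,10}:  v_{4} + v_{9} + v_{10} = 2·v_{8} ; sig = (3;(2))
  • {1,5,6,8}:  v_{1} + v_{5} + v_{6} + v_{8} = v_{4} ; sig = (4;(1))
  • {1,3,9,11}:  v_{1} + v_{3} + v_{9} + v_{11} = 2·v_{2} ; sig = (4;(2))
  • {1,5,6,7,9}:  v_{1} + v_{5} + v_{6} + v_{7} + v_{9} = 0 ; sig = (5;())
  • {1,5,6,9,10}:  v_{1} + v_{5} + v_{6} + v_{9} + v_{10} = v_{8} ; sig = (5;(1))
  • {1,6,7,9,11}:  v_{1} + v_{6} + v_{7} + v_{9} + v_{11} = v_{2} ; sig = (5;(1))

Hence PRS(X_Σ) =
{ (2;()),  (2;(1)) ×2,  (2;(1,1,1)) ×2,  (2;(1,1,1,1)) ×3,  (2;(1,1,1,2)),  (2;(1,1,2,2)) ×2,  (2;(1,2)),  (2;(1,2,2,2)),  (3;(1)),  (3;(2)),  (4;(1)),  (4;(2)),  (5;()),  (5;(1)) ×2 }


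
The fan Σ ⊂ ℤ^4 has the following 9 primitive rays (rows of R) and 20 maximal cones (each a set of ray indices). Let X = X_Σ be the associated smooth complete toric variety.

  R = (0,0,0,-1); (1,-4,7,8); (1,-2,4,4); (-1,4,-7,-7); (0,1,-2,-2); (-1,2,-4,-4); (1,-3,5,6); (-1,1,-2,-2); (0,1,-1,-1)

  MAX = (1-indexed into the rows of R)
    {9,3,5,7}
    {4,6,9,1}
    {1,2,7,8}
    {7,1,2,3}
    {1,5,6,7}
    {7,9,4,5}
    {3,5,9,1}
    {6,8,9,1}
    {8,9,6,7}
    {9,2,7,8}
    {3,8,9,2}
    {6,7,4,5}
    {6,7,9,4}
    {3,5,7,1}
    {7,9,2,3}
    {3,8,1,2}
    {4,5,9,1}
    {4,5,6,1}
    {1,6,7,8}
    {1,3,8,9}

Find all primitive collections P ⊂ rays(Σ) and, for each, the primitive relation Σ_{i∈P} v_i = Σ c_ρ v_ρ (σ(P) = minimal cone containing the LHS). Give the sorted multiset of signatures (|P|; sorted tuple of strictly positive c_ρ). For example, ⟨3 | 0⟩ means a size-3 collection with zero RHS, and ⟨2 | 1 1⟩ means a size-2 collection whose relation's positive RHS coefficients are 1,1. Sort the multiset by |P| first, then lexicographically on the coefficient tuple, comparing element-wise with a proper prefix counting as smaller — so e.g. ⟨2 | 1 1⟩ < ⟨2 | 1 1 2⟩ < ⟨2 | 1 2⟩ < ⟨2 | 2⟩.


12 collections generate NE(X_Σ); each relation:

  P={3,6}:  v_{3} + v_{6} = 0  ⇒ sig = ⟨2 | 0⟩
  P={2,5}:  v_{2} + v_{5} = v_{7}  ⇒ sig = ⟨2 | 1⟩
  P={5,8}:  v_{5} + v_{8} = v_{6}  ⇒ sig = ⟨2 | 1⟩
  P={2,6}:  v_{2} + v_{6} = v_{7} + v_{8}  ⇒ sig = ⟨2 | 1 1⟩
  P={3,4}:  v_{3} + v_{4} = v_{5} + v_{9}  ⇒ sig = ⟨2 | 1 1⟩
  P={2,4}:  v_{2} + v_{4} = v_{6} + v_{7} + v_{9}  ⇒ sig = ⟨2 | 1 1 1⟩
  P={4,8}:  v_{4} + v_{8} = 2·v_{6} + v_{9}  ⇒ sig = ⟨2 | 1 2⟩
  P={1,4,7}:  v_{1} + v_{4} + v_{7} = v_{5}  ⇒ sig = ⟨3 | 1⟩
  P={1,7,9}:  v_{1} + v_{7} + v_{9} = v_{3}  ⇒ sig = ⟨3 | 1⟩
  P={3,7,8}:  v_{3} + v_{7} + v_{8} = v_{2}  ⇒ sig = ⟨3 | 1⟩
  P={5,6,9}:  v_{5} + v_{6} + v_{9} = v_{4}  ⇒ sig = ⟨3 | 1⟩
  P={1,2,9}:  v_{1} + v_{2} + v_{9} = 2·v_{3} + v_{8}  ⇒ sig = ⟨3 | 1 2⟩

Signatures (|P|; sorted positive RHS coefficients), sorted:
[⟨2 | 0⟩, ⟨2 | 1⟩, ⟨2 | 1⟩, ⟨2 | 1 1⟩, ⟨2 | 1 1⟩, ⟨2 | 1 1 1⟩, ⟨2 | 1 2⟩, ⟨3 | 1⟩, ⟨3 | 1⟩, ⟨3 | 1⟩, ⟨3 | 1⟩, ⟨3 | 1 2⟩]


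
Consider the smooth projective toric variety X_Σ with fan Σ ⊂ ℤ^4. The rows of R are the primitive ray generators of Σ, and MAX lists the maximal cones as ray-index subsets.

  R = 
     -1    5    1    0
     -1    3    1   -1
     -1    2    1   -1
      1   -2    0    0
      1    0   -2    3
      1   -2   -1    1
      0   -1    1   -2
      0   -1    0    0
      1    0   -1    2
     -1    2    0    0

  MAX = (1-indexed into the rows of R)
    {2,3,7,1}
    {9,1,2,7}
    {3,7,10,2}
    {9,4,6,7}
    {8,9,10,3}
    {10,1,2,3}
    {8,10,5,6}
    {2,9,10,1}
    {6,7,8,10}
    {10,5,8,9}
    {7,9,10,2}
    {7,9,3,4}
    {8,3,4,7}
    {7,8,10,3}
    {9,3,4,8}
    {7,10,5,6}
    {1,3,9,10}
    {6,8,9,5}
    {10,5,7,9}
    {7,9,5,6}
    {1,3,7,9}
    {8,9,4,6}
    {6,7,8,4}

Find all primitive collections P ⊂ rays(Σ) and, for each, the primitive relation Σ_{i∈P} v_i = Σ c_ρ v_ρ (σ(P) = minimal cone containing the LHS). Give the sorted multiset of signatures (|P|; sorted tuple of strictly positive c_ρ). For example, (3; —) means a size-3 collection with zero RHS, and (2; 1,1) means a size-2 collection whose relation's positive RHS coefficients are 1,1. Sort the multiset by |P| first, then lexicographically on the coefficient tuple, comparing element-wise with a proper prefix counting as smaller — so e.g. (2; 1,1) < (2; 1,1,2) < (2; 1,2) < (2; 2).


18 minimal non-faces of Δ(Σ) (on 10 rays):

  {3,6}:  v_{3} + v_{6} = 0 ; sig = (2; —)
  {4,10}:  v_{4} + v_{10} = 0 ; sig = (2; —)
  {2,8}:  v_{2} + v_{8} = v_{3} ; sig = (2; 1)
  {1,6}:  v_{1} + v_{6} = v_{2} + v_{9} ; sig = (2; 1,1)
  {3,5}:  v_{3} + v_{5} = v_{9} + v_{10} ; sig = (2; 1,1)
  {4,5}:  v_{4} + v_{5} = v_{6} + v_{9} ; sig = (2; 1,1)
  {2,4}:  v_{2} + v_{4} = v_{3} + v_{7} + v_{9} ; sig = (2; 1,1,1)
  {2,6}:  v_{2} + v_{6} = v_{7} + v_{9} + v_{10} ; sig = (2; 1,1,1)
  {1,5}:  v_{1} + v_{5} = v_{2} + 2·v_{9} + v_{10} ; sig = (2; 1,1,2)
  {1,8}:  v_{1} + v_{8} = 2·v_{3} + v_{9} ; sig = (2; 1,2)
  {1,4}:  v_{1} + v_{4} = 2·v_{3} + v_{7} + 2·v_{9} ; sig = (2; 1,2,2)
  {2,5}:  v_{2} + v_{5} = v_{7} + 2·v_{9} + 2·v_{10} ; sig = (2; 1,2,2)
  {2,3,9}:  v_{2} + v_{3} + v_{9} = v_{1} ; sig = (3; 1)
  {5,7,8}:  v_{5} + v_{7} + v_{8} = v_{6} ; sig = (3; 1)
  {6,9,10}:  v_{6} + v_{9} + v_{10} = v_{5} ; sig = (3; 1)
  {7,8,9}:  v_{7} + v_{8} + v_{9} = v_{4} ; sig = (3; 1)
  {1,7,10}:  v_{1} + v_{7} + v_{10} = 2·v_{2} ; sig = (3; 2)
  {3,7,9,10}:  v_{3} + v_{7} + v_{9} + v_{10} = v_{2} ; sig = (4; 1)

so the primitive-relation signature multiset is
    (2; —)
    (2; —)
    (2; 1)
    (2; 1,1)
    (2; 1,1)
    (2; 1,1)
    (2; 1,1,1)
    (2; 1,1,1)
    (2; 1,1,2)
    (2; 1,2)
    (2; 1,2,2)
    (2; 1,2,2)
    (3; 1)
    (3; 1)
    (3; 1)
    (3; 1)
    (3; 2)
    (4; 1)


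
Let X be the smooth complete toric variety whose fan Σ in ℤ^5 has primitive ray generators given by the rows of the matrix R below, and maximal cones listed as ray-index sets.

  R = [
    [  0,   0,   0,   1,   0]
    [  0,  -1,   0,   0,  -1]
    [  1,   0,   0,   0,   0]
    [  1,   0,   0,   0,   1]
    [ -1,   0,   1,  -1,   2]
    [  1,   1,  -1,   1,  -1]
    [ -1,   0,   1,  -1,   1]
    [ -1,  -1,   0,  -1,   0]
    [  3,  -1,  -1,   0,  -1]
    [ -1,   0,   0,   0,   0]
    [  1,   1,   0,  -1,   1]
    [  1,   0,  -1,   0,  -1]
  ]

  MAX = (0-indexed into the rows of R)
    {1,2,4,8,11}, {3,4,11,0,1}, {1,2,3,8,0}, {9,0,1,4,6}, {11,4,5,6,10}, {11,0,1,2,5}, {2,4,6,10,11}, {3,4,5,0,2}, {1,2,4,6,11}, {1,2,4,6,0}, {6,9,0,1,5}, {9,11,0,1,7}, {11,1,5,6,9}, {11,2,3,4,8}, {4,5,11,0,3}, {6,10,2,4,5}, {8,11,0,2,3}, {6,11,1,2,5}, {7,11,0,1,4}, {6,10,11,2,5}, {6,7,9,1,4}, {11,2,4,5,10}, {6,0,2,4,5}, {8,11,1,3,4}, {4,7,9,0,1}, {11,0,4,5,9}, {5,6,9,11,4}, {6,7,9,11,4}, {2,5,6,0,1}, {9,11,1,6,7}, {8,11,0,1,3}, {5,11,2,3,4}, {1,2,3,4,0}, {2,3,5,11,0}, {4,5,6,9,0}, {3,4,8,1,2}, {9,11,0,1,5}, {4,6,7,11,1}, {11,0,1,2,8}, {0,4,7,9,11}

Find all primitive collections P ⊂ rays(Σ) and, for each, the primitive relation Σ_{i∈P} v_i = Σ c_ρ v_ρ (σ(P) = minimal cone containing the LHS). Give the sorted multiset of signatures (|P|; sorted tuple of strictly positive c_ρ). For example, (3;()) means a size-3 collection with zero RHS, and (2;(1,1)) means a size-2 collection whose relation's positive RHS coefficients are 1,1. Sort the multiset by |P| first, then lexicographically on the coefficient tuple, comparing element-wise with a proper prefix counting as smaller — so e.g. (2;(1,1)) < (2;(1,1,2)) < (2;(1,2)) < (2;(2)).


Δ(Σ) — 12 vertices, 25 min non-faces:

  {2,9}:  v_{2} + v_{9} = 0 ; sig = (2;())
  {3,6}:  v_{3} + v_{6} = v_{2} + v_{4} ; sig = (2;(1,1))
  {5,7}:  v_{5} + v_{7} = v_{9} + v_{11} ; sig = (2;(1,1))
  {0,10}:  v_{0} + v_{10} = v_{2} + v_{4} + v_{5} ; sig = (2;(1,1,1))
  {1,10}:  v_{1} + v_{10} = v_{2} + v_{6} + v_{11} ; sig = (2;(1,1,1))
  {2,7}:  v_{2} + v_{7} = v_{1} + v_{4} + v_{11} ; sig = (2;(1,1,1))
  {3,9}:  v_{3} + v_{9} = v_{0} + v_{4} + v_{11} ; sig = (2;(1,1,1))
  {8,9}:  v_{8} + v_{9} = v_{1} + v_{3} + v_{11} ; sig = (2;(1,1,1))
  {9,10}:  v_{9} + v_{10} = v_{4} + v_{5} + v_{6} + v_{11} ; sig = (2;(1,1,1,1))
  {6,8}:  v_{6} + v_{8} = v_{1} + 2·v_{2} + v_{4} + v_{11} ; sig = (2;(1,1,1,2))
  {7,10}:  v_{7} + v_{10} = v_{4} + v_{6} + 2·v_{11} ; sig = (2;(1,1,2))
  {3,7}:  v_{3} + v_{7} = v_{0} + v_{1} + 2·v_{4} + 2·v_{11} ; sig = (2;(1,1,2,2))
  {3,10}:  v_{3} + v_{10} = 2·v_{2} + 2·v_{4} + v_{5} + v_{11} ; sig = (2;(1,1,2,2))
  {7,8}:  v_{7} + v_{8} = 2·v_{1} + v_{3} + v_{4} + 2·v_{11} ; sig = (2;(1,1,2,2))
  {5,8}:  v_{5} + v_{8} = v_{0} + 2·v_{2} + 2·v_{11} ; sig = (2;(1,2,2))
  {8,10}:  v_{8} + v_{10} = 3·v_{2} + v_{4} + 2·v_{11} ; sig = (2;(1,2,3))
  {0,6,11}:  v_{0} + v_{6} + v_{11} = 0 ; sig = (3;())
  {1,4,5}:  v_{1} + v_{4} + v_{5} = 0 ; sig = (3;())
  {0,6,7}:  v_{0} + v_{6} + v_{7} = v_{1} + v_{4} + v_{9} ; sig = (3;(1,1,1))
  {1,3,5}:  v_{1} + v_{3} + v_{5} = v_{0} + v_{2} + v_{11} ; sig = (3;(1,1,1))
  {0,4,8}:  v_{0} + v_{4} + v_{8} = v_{1} + 2·v_{3} ; sig = (3;(1,2))
  {0,2,4,11}:  v_{0} + v_{2} + v_{4} + v_{11} = v_{3} ; sig = (4;(1))
  {1,2,3,11}:  v_{1} + v_{2} + v_{3} + v_{11} = v_{8} ; sig = (4;(1))
  {1,4,9,11}:  v_{1} + v_{4} + v_{9} + v_{11} = v_{7} ; sig = (4;(1))
  {2,4,5,6,11}:  v_{2} + v_{4} + v_{5} + v_{6} + v_{11} = v_{10} ; sig = (5;(1))

Sorted signature multiset PRS(X):
    (2;())
    (2;(1,1))
    (2;(1,1))
    (2;(1,1,1))
    (2;(1,1,1))
    (2;(1,1,1))
    (2;(1,1,1))
    (2;(1,1,1))
    (2;(1,1,1,1))
    (2;(1,1,1,2))
    (2;(1,1,2))
    (2;(1,1,2,2))
    (2;(1,1,2,2))
    (2;(1,1,2,2))
    (2;(1,2,2))
    (2;(1,2,3))
    (3;())
    (3;())
    (3;(1,1,1))
    (3;(1,1,1))
    (3;(1,2))
    (4;(1))
    (4;(1))
    (4;(1))
    (5;(1))


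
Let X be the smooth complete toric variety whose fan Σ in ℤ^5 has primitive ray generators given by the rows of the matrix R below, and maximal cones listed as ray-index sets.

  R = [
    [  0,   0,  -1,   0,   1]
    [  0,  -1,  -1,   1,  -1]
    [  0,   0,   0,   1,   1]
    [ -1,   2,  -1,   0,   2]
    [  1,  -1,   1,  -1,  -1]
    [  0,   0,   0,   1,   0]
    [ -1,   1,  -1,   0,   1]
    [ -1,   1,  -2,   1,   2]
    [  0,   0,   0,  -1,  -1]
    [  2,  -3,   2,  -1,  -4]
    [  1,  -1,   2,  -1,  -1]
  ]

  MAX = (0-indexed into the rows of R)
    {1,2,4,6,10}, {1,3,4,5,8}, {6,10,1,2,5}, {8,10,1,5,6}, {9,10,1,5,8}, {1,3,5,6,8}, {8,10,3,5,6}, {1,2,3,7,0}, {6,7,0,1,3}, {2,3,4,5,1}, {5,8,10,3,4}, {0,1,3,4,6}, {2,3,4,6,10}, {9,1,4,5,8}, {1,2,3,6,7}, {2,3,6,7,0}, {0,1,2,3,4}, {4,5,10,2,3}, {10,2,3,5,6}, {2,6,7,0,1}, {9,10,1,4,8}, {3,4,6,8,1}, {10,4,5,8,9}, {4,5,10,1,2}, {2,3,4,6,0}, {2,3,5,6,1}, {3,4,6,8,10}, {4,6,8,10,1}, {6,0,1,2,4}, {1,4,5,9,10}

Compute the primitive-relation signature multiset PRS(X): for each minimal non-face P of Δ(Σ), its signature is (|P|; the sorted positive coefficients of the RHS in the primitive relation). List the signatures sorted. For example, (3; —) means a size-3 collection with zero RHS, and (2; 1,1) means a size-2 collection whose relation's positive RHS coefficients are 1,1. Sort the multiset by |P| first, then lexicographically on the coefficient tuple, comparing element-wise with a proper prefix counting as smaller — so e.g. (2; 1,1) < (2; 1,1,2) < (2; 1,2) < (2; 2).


|primitive collections| = 18. Relations:

  • {2,8}:  v_{2} + v_{8} = 0 — sig = (2; —)
  • {4,7}:  v_{4} + v_{7} = v_{0} — sig = (2; 1)
  • {7,9}:  v_{7} + v_{9} = v_{1} + v_{4} — sig = (2; 1,1)
  • {3,9}:  v_{3} + v_{9} = v_{4} + v_{5} + v_{8} — sig = (2; 1,1,1)
  • {5,7}:  v_{5} + v_{7} = v_{1} + v_{2} + v_{3} — sig = (2; 1,1,1)
  • {6,9}:  v_{6} + v_{9} = v_{1} + v_{8} + v_{10} — sig = (2; 1,1,1)
  • {7,10}:  v_{7} + v_{10} = v_{2} + v_{4} + v_{6} — sig = (2; 1,1,1)
  • {0,5}:  v_{0} + v_{5} = v_{1} + v_{2} + v_{3} + v_{4} — sig = (2; 1,1,1,1)
  • {2,9}:  v_{2} + v_{9} = v_{1} + v_{4} + v_{5} + v_{10} — sig = (2; 1,1,1,1)
  • {7,8}:  v_{7} + v_{8} = v_{1} + v_{3} + v_{4} + v_{6} — sig = (2; 1,1,1,1)
  • {0,8}:  v_{0} + v_{8} = v_{1} + v_{3} + 2·v_{4} + v_{6} — sig = (2; 1,1,1,2)
  • {0,10}:  v_{0} + v_{10} = v_{2} + 2·v_{4} + v_{6} — sig = (2; 1,1,2)
  • {0,9}:  v_{0} + v_{9} = v_{1} + 2·v_{4} — sig = (2; 1,2)
  • {1,3,10}:  v_{1} + v_{3} + v_{10} = 0 — sig = (3; —)
  • {4,5,6}:  v_{4} + v_{5} + v_{6} = 0 — sig = (3; —)
  • {1,2,3,4,6}:  v_{1} + v_{2} + v_{3} + v_{4} + v_{6} = v_{7} — sig = (5; 1)
  • {1,4,5,8,10}:  v_{1} + v_{4} + v_{5} + v_{8} + v_{10} = v_{9} — sig = (5; 1)
  • {0,1,2,3,6}:  v_{0} + v_{1} + v_{2} + v_{3} + v_{6} = 2·v_{7} — sig = (5; 2)

Hence PRS(X_Σ) =
    |P|=2: 13 collections, coeffs (), (1), (1,1), (1,1,1), (1,1,1), (1,1,1), (1,1,1), (1,1,1,1), (1,1,1,1), (1,1,1,1), (1,1,1,2), (1,1,2), (1,2)
    |P|=3: 2 collections, coeffs (), ()
    |P|=5: 3 collections, coeffs (1), (1), (2)


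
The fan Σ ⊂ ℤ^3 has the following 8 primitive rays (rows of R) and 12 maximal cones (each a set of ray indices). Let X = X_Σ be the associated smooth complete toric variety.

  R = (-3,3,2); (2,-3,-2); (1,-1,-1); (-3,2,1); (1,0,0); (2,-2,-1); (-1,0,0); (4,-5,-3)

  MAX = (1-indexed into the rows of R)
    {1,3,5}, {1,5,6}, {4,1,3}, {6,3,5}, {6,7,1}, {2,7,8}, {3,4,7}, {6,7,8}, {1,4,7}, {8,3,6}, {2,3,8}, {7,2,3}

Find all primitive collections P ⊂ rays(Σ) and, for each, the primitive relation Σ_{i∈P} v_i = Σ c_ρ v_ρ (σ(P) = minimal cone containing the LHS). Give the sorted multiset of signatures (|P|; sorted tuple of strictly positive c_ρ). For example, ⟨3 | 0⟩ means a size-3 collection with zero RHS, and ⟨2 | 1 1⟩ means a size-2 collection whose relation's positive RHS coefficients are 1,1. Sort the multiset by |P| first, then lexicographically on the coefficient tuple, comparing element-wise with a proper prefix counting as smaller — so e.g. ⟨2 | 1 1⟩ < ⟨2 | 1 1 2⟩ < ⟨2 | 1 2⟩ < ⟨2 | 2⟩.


|primitive collections| = 14. Relations:

  {5,7}:  v_{5} + v_{7} = 0 ; sig = ⟨2 | 0⟩
  {1,2}:  v_{1} + v_{2} = v_{7} ; sig = ⟨2 | 1⟩
  {2,6}:  v_{2} + v_{6} = v_{8} ; sig = ⟨2 | 1⟩
  {4,6}:  v_{4} + v_{6} = v_{7} ; sig = ⟨2 | 1⟩
  {1,8}:  v_{1} + v_{8} = v_{6} + v_{7} ; sig = ⟨2 | 1 1⟩
  {2,5}:  v_{2} + v_{5} = v_{3} + v_{6} ; sig = ⟨2 | 1 1⟩
  {4,5}:  v_{4} + v_{5} = v_{1} + v_{3} ; sig = ⟨2 | 1 1⟩
  {4,8}:  v_{4} + v_{8} = v_{2} + v_{7} ; sig = ⟨2 | 1 1⟩
  {2,4}:  v_{2} + v_{4} = v_{3} + 2·v_{7} ; sig = ⟨2 | 1 2⟩
  {5,8}:  v_{5} + v_{8} = v_{3} + 2·v_{6} ; sig = ⟨2 | 1 2⟩
  {1,3,6}:  v_{1} + v_{3} + v_{6} = 0 ; sig = ⟨3 | 0⟩
  {1,3,7}:  v_{1} + v_{3} + v_{7} = v_{4} ; sig = ⟨3 | 1⟩
  {3,6,7}:  v_{3} + v_{6} + v_{7} = v_{2} ; sig = ⟨3 | 1⟩
  {3,7,8}:  v_{3} + v_{7} + v_{8} = 2·v_{2} ; sig = ⟨3 | 2⟩

Signatures (|P|; sorted positive RHS coefficients), sorted:
    ⟨2 | 0⟩
    ⟨2 | 1⟩
    ⟨2 | 1⟩
    ⟨2 | 1⟩
    ⟨2 | 1 1⟩
    ⟨2 | 1 1⟩
    ⟨2 | 1 1⟩
    ⟨2 | 1 1⟩
    ⟨2 | 1 2⟩
    ⟨2 | 1 2⟩
    ⟨3 | 0⟩
    ⟨3 | 1⟩
    ⟨3 | 1⟩
    ⟨3 | 2⟩


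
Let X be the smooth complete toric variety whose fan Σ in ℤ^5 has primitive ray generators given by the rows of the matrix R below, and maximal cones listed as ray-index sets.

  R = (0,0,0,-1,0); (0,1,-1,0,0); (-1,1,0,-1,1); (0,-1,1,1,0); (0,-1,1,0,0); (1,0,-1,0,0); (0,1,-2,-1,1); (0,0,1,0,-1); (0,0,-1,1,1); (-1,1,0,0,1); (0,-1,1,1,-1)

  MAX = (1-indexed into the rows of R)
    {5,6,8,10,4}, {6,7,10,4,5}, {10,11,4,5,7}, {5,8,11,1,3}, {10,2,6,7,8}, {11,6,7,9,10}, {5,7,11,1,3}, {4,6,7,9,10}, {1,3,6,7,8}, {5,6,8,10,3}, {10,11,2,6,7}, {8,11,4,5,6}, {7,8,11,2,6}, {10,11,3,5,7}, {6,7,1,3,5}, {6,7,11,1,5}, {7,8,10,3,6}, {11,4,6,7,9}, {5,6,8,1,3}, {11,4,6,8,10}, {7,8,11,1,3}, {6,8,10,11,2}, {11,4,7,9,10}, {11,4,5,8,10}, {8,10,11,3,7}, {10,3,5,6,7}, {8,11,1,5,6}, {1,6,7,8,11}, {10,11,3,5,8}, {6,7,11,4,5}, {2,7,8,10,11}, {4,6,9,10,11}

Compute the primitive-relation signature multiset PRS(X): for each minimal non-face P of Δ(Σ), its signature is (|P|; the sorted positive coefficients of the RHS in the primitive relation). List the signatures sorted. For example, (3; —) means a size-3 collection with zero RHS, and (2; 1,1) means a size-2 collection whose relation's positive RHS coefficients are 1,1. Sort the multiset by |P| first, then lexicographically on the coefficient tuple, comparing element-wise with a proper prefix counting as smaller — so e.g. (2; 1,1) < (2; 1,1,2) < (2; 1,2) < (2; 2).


18 minimal non-faces of Δ(Σ) (on 11 rays):

  • {2,5}:  v_{2} + v_{5} = 0  ⇒ sig = (2; —)
  • {1,4}:  v_{1} + v_{4} = v_{5}  ⇒ sig = (2; 1)
  • {1,10}:  v_{1} + v_{10} = v_{3}  ⇒ sig = (2; 1)
  • {1,2}:  v_{1} + v_{2} = v_{7} + v_{8}  ⇒ sig = (2; 1,1)
  • {1,9}:  v_{1} + v_{9} = v_{4} + v_{7}  ⇒ sig = (2; 1,1)
  • {3,4}:  v_{3} + v_{4} = v_{5} + v_{10}  ⇒ sig = (2; 1,1)
  • {2,3}:  v_{2} + v_{3} = v_{7} + v_{8} + v_{10}  ⇒ sig = (2; 1,1,1)
  • {2,4}:  v_{2} + v_{4} = v_{6} + v_{10} + v_{11}  ⇒ sig = (2; 1,1,1)
  • {3,9}:  v_{3} + v_{9} = v_{4} + v_{7} + v_{10}  ⇒ sig = (2; 1,1,1)
  • {8,9}:  v_{8} + v_{9} = v_{6} + v_{10} + v_{11}  ⇒ sig = (2; 1,1,1)
  • {5,9}:  v_{5} + v_{9} = 2·v_{4} + v_{7}  ⇒ sig = (2; 1,2)
  • {2,9}:  v_{2} + v_{9} = 2·v_{6} + v_{7} + 2·v_{10} + 2·v_{11}  ⇒ sig = (2; 1,2,2,2)
  • {3,6,11}:  v_{3} + v_{6} + v_{11} = 0  ⇒ sig = (3; —)
  • {4,7,8}:  v_{4} + v_{7} + v_{8} = 0  ⇒ sig = (3; —)
  • {5,7,8}:  v_{5} + v_{7} + v_{8} = v_{1}  ⇒ sig = (3; 1)
  • {5,6,10,11}:  v_{5} + v_{6} + v_{10} + v_{11} = v_{4}  ⇒ sig = (4; 1)
  • {4,6,7,10,11}:  v_{4} + v_{6} + v_{7} + v_{10} + v_{11} = v_{9}  ⇒ sig = (5; 1)
  • {6,7,8,10,11}:  v_{6} + v_{7} + v_{8} + v_{10} + v_{11} = v_{2}  ⇒ sig = (5; 1)

so the primitive-relation signature multiset is
[(2; —), (2; 1), (2; 1), (2; 1,1), (2; 1,1), (2; 1,1), (2; 1,1,1), (2; 1,1,1), (2; 1,1,1), (2; 1,1,1), (2; 1,2), (2; 1,2,2,2), (3; —), (3; —), (3; 1), (4; 1), (5; 1), (5; 1)]


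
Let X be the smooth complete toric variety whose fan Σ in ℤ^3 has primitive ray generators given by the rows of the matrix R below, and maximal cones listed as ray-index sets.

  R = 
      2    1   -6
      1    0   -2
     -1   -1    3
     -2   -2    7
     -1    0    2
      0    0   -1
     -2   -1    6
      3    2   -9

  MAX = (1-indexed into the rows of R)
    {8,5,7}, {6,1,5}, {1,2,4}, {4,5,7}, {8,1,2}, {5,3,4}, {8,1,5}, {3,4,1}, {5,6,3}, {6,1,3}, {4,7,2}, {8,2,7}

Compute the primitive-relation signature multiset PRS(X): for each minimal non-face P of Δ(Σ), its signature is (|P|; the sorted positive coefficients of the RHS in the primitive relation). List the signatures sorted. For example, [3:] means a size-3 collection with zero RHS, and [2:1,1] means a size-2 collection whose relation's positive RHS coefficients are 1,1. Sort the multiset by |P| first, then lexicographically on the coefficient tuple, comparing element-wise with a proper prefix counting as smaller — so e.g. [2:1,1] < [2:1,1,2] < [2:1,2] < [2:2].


12 collections generate NE(X_Σ); each relation:

  P = {1,7}:  v_{1} + v_{7} = 0  so sig = [2:]
  P = {2,5}:  v_{2} + v_{5} = 0  so sig = [2:]
  P = {3,8}:  v_{3} + v_{8} = v_{1}  so sig = [2:1]
  P = {4,8}:  v_{4} + v_{8} = v_{2}  so sig = [2:1]
  P = {2,3}:  v_{2} + v_{3} = v_{1} + v_{4}  so sig = [2:1,1]
  P = {2,6}:  v_{2} + v_{6} = v_{1} + v_{3}  so sig = [2:1,1]
  P = {3,7}:  v_{3} + v_{7} = v_{4} + v_{5}  so sig = [2:1,1]
  P = {6,7}:  v_{6} + v_{7} = v_{3} + v_{5}  so sig = [2:1,1]
  P = {6,8}:  v_{6} + v_{8} = 2·v_{1} + v_{5}  so sig = [2:1,2]
  P = {4,6}:  v_{4} + v_{6} = 2·v_{3}  so sig = [2:2]
  P = {1,3,5}:  v_{1} + v_{3} + v_{5} = v_{6}  so sig = [3:1]
  P = {1,4,5}:  v_{1} + v_{4} + v_{5} = v_{3}  so sig = [3:1]

Signatures (|P|; sorted positive RHS coefficients), sorted:
{ [2:] ×2,  [2:1] ×2,  [2:1,1] ×4,  [2:1,2],  [2:2],  [3:1] ×2 }


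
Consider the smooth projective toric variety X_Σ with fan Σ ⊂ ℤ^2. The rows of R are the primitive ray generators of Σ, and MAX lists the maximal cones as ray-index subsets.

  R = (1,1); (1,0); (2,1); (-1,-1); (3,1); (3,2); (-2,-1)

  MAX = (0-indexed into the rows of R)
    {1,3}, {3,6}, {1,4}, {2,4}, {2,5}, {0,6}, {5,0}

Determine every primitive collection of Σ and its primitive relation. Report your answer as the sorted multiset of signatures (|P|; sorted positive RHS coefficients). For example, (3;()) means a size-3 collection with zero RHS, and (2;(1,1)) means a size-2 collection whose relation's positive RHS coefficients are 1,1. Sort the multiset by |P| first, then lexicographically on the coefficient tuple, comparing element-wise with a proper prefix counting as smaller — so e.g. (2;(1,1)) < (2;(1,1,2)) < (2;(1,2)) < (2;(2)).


The 14 primitive collections of Σ (r=7, n=2):

  • {0,3}:  v_{0} + v_{3} = 0  →  sig = (2;())
  • {2,6}:  v_{2} + v_{6} = 0  →  sig = (2;())
  • {0,1}:  v_{0} + v_{1} = v_{2}  →  sig = (2;(1))
  • {0,2}:  v_{0} + v_{2} = v_{5}  →  sig = (2;(1))
  • {1,2}:  v_{1} + v_{2} = v_{4}  →  sig = (2;(1))
  • {1,6}:  v_{1} + v_{6} = v_{3}  →  sig = (2;(1))
  • {2,3}:  v_{2} + v_{3} = v_{1}  →  sig = (2;(1))
  • {3,5}:  v_{3} + v_{5} = v_{2}  →  sig = (2;(1))
  • {4,6}:  v_{4} + v_{6} = v_{1}  →  sig = (2;(1))
  • {5,6}:  v_{5} + v_{6} = v_{0}  →  sig = (2;(1))
  • {0,4}:  v_{0} + v_{4} = 2·v_{2}  →  sig = (2;(2))
  • {1,5}:  v_{1} + v_{5} = 2·v_{2}  →  sig = (2;(2))
  • {3,4}:  v_{3} + v_{4} = 2·v_{1}  →  sig = (2;(2))
  • {4,5}:  v_{4} + v_{5} = 3·v_{2}  →  sig = (2;(3))

Signatures (|P|; sorted positive RHS coefficients), sorted:
    |P|=2: 14 collections, coeffs (), (), (1), (1), (1), (1), (1), (1), (1), (1), (2), (2), (2), (3)


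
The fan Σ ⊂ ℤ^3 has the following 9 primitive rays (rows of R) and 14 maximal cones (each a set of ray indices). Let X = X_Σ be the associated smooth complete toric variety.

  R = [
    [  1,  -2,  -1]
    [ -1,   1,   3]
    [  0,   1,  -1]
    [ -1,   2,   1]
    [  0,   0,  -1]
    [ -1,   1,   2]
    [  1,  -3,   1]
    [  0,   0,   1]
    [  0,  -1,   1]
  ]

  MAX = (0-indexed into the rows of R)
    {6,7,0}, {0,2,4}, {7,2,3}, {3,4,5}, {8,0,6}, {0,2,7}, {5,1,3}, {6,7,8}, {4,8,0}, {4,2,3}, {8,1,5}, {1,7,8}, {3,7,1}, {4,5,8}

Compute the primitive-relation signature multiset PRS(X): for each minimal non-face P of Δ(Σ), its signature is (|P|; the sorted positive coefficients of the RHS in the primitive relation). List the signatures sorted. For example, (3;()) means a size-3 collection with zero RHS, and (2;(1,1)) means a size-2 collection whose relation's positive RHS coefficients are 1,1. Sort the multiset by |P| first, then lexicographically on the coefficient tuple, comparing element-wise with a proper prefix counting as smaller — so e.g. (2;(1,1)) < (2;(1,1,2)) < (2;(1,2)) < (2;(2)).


|primitive collections| = 16. Relations:

  P = {0,3}:  v_{0} + v_{3} = 0  ⇒ sig = (2;())
  P = {2,8}:  v_{2} + v_{8} = 0  ⇒ sig = (2;())
  P = {4,7}:  v_{4} + v_{7} = 0  ⇒ sig = (2;())
  P = {0,5}:  v_{0} + v_{5} = v_{8}  ⇒ sig = (2;(1))
  P = {1,4}:  v_{1} + v_{4} = v_{5}  ⇒ sig = (2;(1))
  P = {2,5}:  v_{2} + v_{5} = v_{3}  ⇒ sig = (2;(1))
  P = {3,8}:  v_{3} + v_{8} = v_{5}  ⇒ sig = (2;(1))
  P = {5,7}:  v_{5} + v_{7} = v_{1}  ⇒ sig = (2;(1))
  P = {0,1}:  v_{0} + v_{1} = v_{7} + v_{8}  ⇒ sig = (2;(1,1))
  P = {1,2}:  v_{1} + v_{2} = v_{3} + v_{7}  ⇒ sig = (2;(1,1))
  P = {2,6}:  v_{2} + v_{6} = v_{0} + v_{7}  ⇒ sig = (2;(1,1))
  P = {3,6}:  v_{3} + v_{6} = v_{7} + v_{8}  ⇒ sig = (2;(1,1))
  P = {4,6}:  v_{4} + v_{6} = v_{0} + v_{8}  ⇒ sig = (2;(1,1))
  P = {5,6}:  v_{5} + v_{6} = v_{7} + 2·v_{8}  ⇒ sig = (2;(1,2))
  P = {1,6}:  v_{1} + v_{6} = 2·v_{7} + 2·v_{8}  ⇒ sig = (2;(2,2))
  P = {0,7,8}:  v_{0} + v_{7} + v_{8} = v_{6}  ⇒ sig = (3;(1))

Signatures (|P|; sorted positive RHS coefficients), sorted:
[(2;()), (2;()), (2;()), (2;(1)), (2;(1)), (2;(1)), (2;(1)), (2;(1)), (2;(1,1)), (2;(1,1)), (2;(1,1)), (2;(1,1)), (2;(1,1)), (2;(1,2)), (2;(2,2)), (3;(1))]


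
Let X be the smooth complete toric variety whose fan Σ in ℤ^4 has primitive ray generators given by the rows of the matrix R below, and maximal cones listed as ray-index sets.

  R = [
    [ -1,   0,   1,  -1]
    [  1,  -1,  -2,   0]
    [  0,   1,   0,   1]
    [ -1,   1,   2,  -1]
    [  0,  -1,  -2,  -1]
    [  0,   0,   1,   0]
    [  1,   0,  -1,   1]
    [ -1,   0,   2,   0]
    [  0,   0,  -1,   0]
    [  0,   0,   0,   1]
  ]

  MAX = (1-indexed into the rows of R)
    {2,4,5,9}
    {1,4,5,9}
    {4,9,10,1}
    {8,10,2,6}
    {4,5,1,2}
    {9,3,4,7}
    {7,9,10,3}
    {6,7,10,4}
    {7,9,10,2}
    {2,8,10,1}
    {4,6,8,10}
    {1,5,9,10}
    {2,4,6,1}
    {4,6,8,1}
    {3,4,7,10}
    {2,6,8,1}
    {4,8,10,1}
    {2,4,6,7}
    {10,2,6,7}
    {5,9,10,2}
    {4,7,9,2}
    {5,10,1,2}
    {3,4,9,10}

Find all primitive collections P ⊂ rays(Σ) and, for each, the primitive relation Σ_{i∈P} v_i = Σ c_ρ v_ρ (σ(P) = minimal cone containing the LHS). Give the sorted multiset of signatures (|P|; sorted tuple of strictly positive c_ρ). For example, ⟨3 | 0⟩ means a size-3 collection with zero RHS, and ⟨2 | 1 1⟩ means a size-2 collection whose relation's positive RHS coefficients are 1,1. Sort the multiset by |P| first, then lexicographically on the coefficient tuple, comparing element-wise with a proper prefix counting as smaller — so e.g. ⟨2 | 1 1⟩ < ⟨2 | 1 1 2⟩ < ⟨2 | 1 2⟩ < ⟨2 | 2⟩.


Δ(Σ) — 10 vertices, 18 min non-faces:

  P = {1,7}:  v_{1} + v_{7} = 0 ; sig = ⟨2 | 0⟩
  P = {6,9}:  v_{6} + v_{9} = 0 ; sig = ⟨2 | 0⟩
  P = {2,3}:  v_{2} + v_{3} = v_{7} + v_{9} ; sig = ⟨2 | 1 1⟩
  P = {5,6}:  v_{5} + v_{6} = v_{1} + v_{2} ; sig = ⟨2 | 1 1⟩
  P = {5,7}:  v_{5} + v_{7} = v_{2} + v_{9} ; sig = ⟨2 | 1 1⟩
  P = {7,8}:  v_{7} + v_{8} = v_{6} + v_{10} ; sig = ⟨2 | 1 1⟩
  P = {8,9}:  v_{8} + v_{9} = v_{1} + v_{10} ; sig = ⟨2 | 1 1⟩
  P = {1,3}:  v_{1} + v_{3} = v_{4} + v_{9} + v_{10} ; sig = ⟨2 | 1 1 1⟩
  P = {3,6}:  v_{3} + v_{6} = v_{4} + v_{7} + v_{10} ; sig = ⟨2 | 1 1 1⟩
  P = {5,8}:  v_{5} + v_{8} = 2·v_{1} + v_{2} + v_{10} ; sig = ⟨2 | 1 1 2⟩
  P = {3,8}:  v_{3} + v_{8} = v_{4} + 2·v_{10} ; sig = ⟨2 | 1 2⟩
  P = {3,5}:  v_{3} + v_{5} = 2·v_{9} ; sig = ⟨2 | 2⟩
  P = {2,4,10}:  v_{2} + v_{4} + v_{10} = 0 ; sig = ⟨3 | 0⟩
  P = {1,2,9}:  v_{1} + v_{2} + v_{9} = v_{5} ; sig = ⟨3 | 1⟩
  P = {1,6,10}:  v_{1} + v_{6} + v_{10} = v_{8} ; sig = ⟨3 | 1⟩
  P = {2,4,8}:  v_{2} + v_{4} + v_{8} = v_{1} + v_{6} ; sig = ⟨3 | 1 1⟩
  P = {4,5,10}:  v_{4} + v_{5} + v_{10} = v_{1} + v_{9} ; sig = ⟨3 | 1 1⟩
  P = {4,7,9,10}:  v_{4} + v_{7} + v_{9} + v_{10} = v_{3} ; sig = ⟨4 | 1⟩

Sorted signature multiset PRS(X):
    |P|=2: 12 collections, coeffs (), (), (1,1), (1,1), (1,1), (1,1), (1,1), (1,1,1), (1,1,1), (1,1,2), (1,2), (2)
    |P|=3: 5 collections, coeffs (), (1), (1), (1,1), (1,1)
    |P|=4: 1 collection, coeffs (1)
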